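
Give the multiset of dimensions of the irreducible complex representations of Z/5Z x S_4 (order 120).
Dimensions: 1, 1, 1, 1, 1, 1, 1, 1, 1, 1, 2, 2, 2, 2, 2, 3, 3, 3, 3, 3, 3, 3, 3, 3, 3

Argument: There are 25 irreducibles (= number of conjugacy classes). Their dimensions d_i satisfy sum d_i^2 = |G| = 120: 1 + 1 + 1 + 1 + 1 + 1 + 1 + 1 + 1 + 1 + 4 + 4 + 4 + 4 + 4 + 9 + 9 + 9 + 9 + 9 + 9 + 9 + 9 + 9 + 9 = 120. (For the product with Z/5Z: each of the 5 1-dim characters of Z/5Z tensors with each irrep of S_4, giving 5 copies of each S_4-dimension.)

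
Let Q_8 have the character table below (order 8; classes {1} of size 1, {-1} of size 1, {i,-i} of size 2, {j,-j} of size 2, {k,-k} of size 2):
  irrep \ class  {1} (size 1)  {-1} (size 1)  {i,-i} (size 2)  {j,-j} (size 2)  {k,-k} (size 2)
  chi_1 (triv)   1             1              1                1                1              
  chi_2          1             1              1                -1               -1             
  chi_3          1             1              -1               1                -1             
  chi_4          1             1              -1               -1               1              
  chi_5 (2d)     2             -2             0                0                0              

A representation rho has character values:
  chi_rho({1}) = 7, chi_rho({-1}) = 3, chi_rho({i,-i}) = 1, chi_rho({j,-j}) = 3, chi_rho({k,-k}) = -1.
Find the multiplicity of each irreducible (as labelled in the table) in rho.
Multiplicities: chi_1: 2, chi_2: 1, chi_3: 2, chi_4: 0, chi_5: 1.

Working: Use <chi_rho, chi> = (1/|G|) sum_C |C| * chi_rho(C) * conj(chi(C)) with |G| = 8 for each irreducible chi in the table:
  <chi_rho, chi_1> = (1/8)[1*(7)*conj(1) + 1*(3)*conj(1) + 2*(1)*conj(1) + 2*(3)*conj(1) + 2*(-1)*conj(1)]
      = (1/8)[(7) + (3) + (2) + (6) + (-2)] = 16/8 = 2
  <chi_rho, chi_2> = (1/8)[1*(7)*conj(1) + 1*(3)*conj(1) + 2*(1)*conj(1) + 2*(3)*conj(-1) + 2*(-1)*conj(-1)]
      = (1/8)[(7) + (3) + (2) + (-6) + (2)] = 8/8 = 1
  <chi_rho, chi_3> = (1/8)[1*(7)*conj(1) + 1*(3)*conj(1) + 2*(1)*conj(-1) + 2*(3)*conj(1) + 2*(-1)*conj(-1)]
      = (1/8)[(7) + (3) + (-2) + (6) + (2)] = 16/8 = 2
  <chi_rho, chi_4> = (1/8)[1*(7)*conj(1) + 1*(3)*conj(1) + 2*(1)*conj(-1) + 2*(3)*conj(-1) + 2*(-1)*conj(1)]
      = (1/8)[(7) + (3) + (-2) + (-6) + (-2)] = 0/8 = 0
  <chi_rho, chi_5> = (1/8)[1*(7)*conj(2) + 1*(3)*conj(-2) + 2*(1)*conj(0) + 2*(3)*conj(0) + 2*(-1)*conj(0)]
      = (1/8)[(14) + (-6) + (0) + (0) + (0)] = 8/8 = 1
Dimension check: dim(rho) = sum (mult * dim) = 2*1 + 1*1 + 2*1 + 0*1 + 1*2 = 7 = chi_rho(e) = 7.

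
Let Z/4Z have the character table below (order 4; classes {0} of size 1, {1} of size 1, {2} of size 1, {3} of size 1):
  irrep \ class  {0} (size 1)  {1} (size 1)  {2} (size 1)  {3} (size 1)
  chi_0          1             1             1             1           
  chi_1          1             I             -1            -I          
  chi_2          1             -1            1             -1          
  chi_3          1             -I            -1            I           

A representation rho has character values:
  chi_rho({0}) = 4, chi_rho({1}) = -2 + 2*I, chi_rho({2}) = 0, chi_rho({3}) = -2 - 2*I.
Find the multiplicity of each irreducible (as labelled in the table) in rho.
Multiplicities: chi_0: 0, chi_1: 2, chi_2: 2, chi_3: 0.

Justification: Use <chi_rho, chi> = (1/|G|) sum_C |C| * chi_rho(C) * conj(chi(C)) with |G| = 4 for each irreducible chi in the table:
  <chi_rho, chi_0> = (1/4)[1*(4)*conj(1) + 1*(-2 + 2*I)*conj(1) + 1*(0)*conj(1) + 1*(-2 - 2*I)*conj(1)]
      = (1/4)[(4) + (-2 + 2*I) + (0) + (-2 - 2*I)] = 0/4 = 0
  <chi_rho, chi_1> = (1/4)[1*(4)*conj(1) + 1*(-2 + 2*I)*conj(I) + 1*(0)*conj(-1) + 1*(-2 - 2*I)*conj(-I)]
      = (1/4)[(4) + (2 + 2*I) + (0) + (2 - 2*I)] = 8/4 = 2
  <chi_rho, chi_2> = (1/4)[1*(4)*conj(1) + 1*(-2 + 2*I)*conj(-1) + 1*(0)*conj(1) + 1*(-2 - 2*I)*conj(-1)]
      = (1/4)[(4) + (2 - 2*I) + (0) + (2 + 2*I)] = 8/4 = 2
  <chi_rho, chi_3> = (1/4)[1*(4)*conj(1) + 1*(-2 + 2*I)*conj(-I) + 1*(0)*conj(-1) + 1*(-2 - 2*I)*conj(I)]
      = (1/4)[(4) + (-2 - 2*I) + (0) + (-2 + 2*I)] = 0/4 = 0
(Exp terms are combined using exp(i*s)*conj(exp(i*t)) = exp(i*(s-t)), and sums of them are collapsed using the identity that for every m > 1 the m distinct m-th roots of unity sum to 0, e.g. 1 + exp(2*I*pi/3) + exp(-2*I*pi/3) = 0.)
Dimension check: dim(rho) = sum (mult * dim) = 0*1 + 2*1 + 2*1 + 0*1 = 4 = chi_rho(e) = 4.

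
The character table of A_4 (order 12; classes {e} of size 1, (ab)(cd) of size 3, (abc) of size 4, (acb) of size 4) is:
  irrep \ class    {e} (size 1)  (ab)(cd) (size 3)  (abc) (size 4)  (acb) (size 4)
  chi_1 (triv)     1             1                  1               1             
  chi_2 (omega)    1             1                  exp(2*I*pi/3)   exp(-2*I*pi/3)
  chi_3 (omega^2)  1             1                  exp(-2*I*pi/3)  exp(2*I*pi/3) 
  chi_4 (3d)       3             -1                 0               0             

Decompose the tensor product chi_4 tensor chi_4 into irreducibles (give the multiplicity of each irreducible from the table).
chi_4 tensor chi_4 = chi_1 + chi_2 + chi_3 + 2*chi_4 (all other irreducibles have multiplicity 0).

Working: The character of a tensor product is the pointwise product (chi_4 * chi_4)(C) = chi_4(C) * chi_4(C):
  {e}: (3)*(3), (ab)(cd): (-1)*(-1), (abc): (0)*(0), (acb): (0)*(0)
so (chi_4 * chi_4) takes values
  {e} -> 9, (ab)(cd) -> 1, (abc) -> 0, (acb) -> 0.
Now take the inner product of this character with each irreducible chi from the table, <chi_4*chi_4, chi> = (1/12) sum_C |C| (chi_4*chi_4)(C) conj(chi(C)):
  <chi_4*chi_4, chi_1> = (1/12)[1*(9)*conj(1) + 3*(1)*conj(1) + 4*(0)*conj(1) + 4*(0)*conj(1)]
      = (1/12)[(9) + (3) + (0) + (0)] = 12/12 = 1
  <chi_4*chi_4, chi_2> = (1/12)[1*(9)*conj(1) + 3*(1)*conj(1) + 4*(0)*conj(exp(2*I*pi/3)) + 4*(0)*conj(exp(-2*I*pi/3))]
      = (1/12)[(9) + (3) + (0) + (0)] = 12/12 = 1
  <chi_4*chi_4, chi_3> = (1/12)[1*(9)*conj(1) + 3*(1)*conj(1) + 4*(0)*conj(exp(-2*I*pi/3)) + 4*(0)*conj(exp(2*I*pi/3))]
      = (1/12)[(9) + (3) + (0) + (0)] = 12/12 = 1
  <chi_4*chi_4, chi_4> = (1/12)[1*(9)*conj(3) + 3*(1)*conj(-1) + 4*(0)*conj(0) + 4*(0)*conj(0)]
      = (1/12)[(27) + (-3) + (0) + (0)] = 24/12 = 2
(Exp terms are combined using exp(i*s)*conj(exp(i*t)) = exp(i*(s-t)), and sums of them are collapsed using the identity that for every m > 1 the m distinct m-th roots of unity sum to 0, e.g. 1 + exp(2*I*pi/3) + exp(-2*I*pi/3) = 0.)
Hence the multiplicities are chi_1: 1, chi_2: 1, chi_3: 1, chi_4: 2. Dimension check: dim(chi_4)*dim(chi_4) = 3*3 = 9 and sum (mult * dim) = 1*1 + 1*1 + 1*1 + 2*3 = 9.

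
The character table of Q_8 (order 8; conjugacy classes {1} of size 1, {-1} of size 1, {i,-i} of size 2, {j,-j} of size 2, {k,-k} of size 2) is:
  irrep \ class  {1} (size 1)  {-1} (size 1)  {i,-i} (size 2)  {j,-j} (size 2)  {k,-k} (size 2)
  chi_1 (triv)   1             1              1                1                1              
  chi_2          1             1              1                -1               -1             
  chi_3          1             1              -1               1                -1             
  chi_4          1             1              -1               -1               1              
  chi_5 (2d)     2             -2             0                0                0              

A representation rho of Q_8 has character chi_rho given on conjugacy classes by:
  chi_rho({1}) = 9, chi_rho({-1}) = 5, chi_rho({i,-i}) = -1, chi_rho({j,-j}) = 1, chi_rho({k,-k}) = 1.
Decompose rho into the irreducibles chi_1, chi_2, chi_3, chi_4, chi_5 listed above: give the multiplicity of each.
Multiplicities: chi_1: 2, chi_2: 1, chi_3: 2, chi_4: 2, chi_5: 1.

Derivation: Use <chi_rho, chi> = (1/|G|) sum_C |C| * chi_rho(C) * conj(chi(C)) with |G| = 8 for each irreducible chi in the table:
  <chi_rho, chi_1> = (1/8)[1*(9)*conj(1) + 1*(5)*conj(1) + 2*(-1)*conj(1) + 2*(1)*conj(1) + 2*(1)*conj(1)]
      = (1/8)[(9) + (5) + (-2) + (2) + (2)] = 16/8 = 2
  <chi_rho, chi_2> = (1/8)[1*(9)*conj(1) + 1*(5)*conj(1) + 2*(-1)*conj(1) + 2*(1)*conj(-1) + 2*(1)*conj(-1)]
      = (1/8)[(9) + (5) + (-2) + (-2) + (-2)] = 8/8 = 1
  <chi_rho, chi_3> = (1/8)[1*(9)*conj(1) + 1*(5)*conj(1) + 2*(-1)*conj(-1) + 2*(1)*conj(1) + 2*(1)*conj(-1)]
      = (1/8)[(9) + (5) + (2) + (2) + (-2)] = 16/8 = 2
  <chi_rho, chi_4> = (1/8)[1*(9)*conj(1) + 1*(5)*conj(1) + 2*(-1)*conj(-1) + 2*(1)*conj(-1) + 2*(1)*conj(1)]
      = (1/8)[(9) + (5) + (2) + (-2) + (2)] = 16/8 = 2
  <chi_rho, chi_5> = (1/8)[1*(9)*conj(2) + 1*(5)*conj(-2) + 2*(-1)*conj(0) + 2*(1)*conj(0) + 2*(1)*conj(0)]
      = (1/8)[(18) + (-10) + (0) + (0) + (0)] = 8/8 = 1
Dimension check: dim(rho) = sum (mult * dim) = 2*1 + 1*1 + 2*1 + 2*1 + 1*2 = 9 = chi_rho(e) = 9.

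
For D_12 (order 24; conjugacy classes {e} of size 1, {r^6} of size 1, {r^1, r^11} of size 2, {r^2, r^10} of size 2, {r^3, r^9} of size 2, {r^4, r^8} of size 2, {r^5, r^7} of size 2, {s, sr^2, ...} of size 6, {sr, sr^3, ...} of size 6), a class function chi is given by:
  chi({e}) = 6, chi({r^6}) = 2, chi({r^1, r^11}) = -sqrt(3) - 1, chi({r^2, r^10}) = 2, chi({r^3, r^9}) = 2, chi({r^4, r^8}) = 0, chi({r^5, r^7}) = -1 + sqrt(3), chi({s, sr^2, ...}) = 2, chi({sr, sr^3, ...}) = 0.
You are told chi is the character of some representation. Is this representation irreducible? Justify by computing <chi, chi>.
Not irreducible (reducible): <chi, chi> = 4 > 1.

<chi, chi> = (1/|G|) sum_C |C| * |chi(C)|^2 = (1/24)[1*|6|^2 + 1*|2|^2 + 2*|-sqrt(3) - 1|^2 + 2*|2|^2 + 2*|2|^2 + 2*|0|^2 + 2*|-1 + sqrt(3)|^2 + 6*|2|^2 + 6*|0|^2]
  = (1/24)[(36) + (4) + (4*sqrt(3) + 8) + (8) + (8) + (0) + (8 - 4*sqrt(3)) + (24) + (0)] = 96/24 = 4.
A character is irreducible iff <chi, chi> = 1, so this representation is reducible.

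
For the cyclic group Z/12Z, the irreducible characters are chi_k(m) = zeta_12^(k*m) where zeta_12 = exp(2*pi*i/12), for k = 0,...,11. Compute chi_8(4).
chi_8(4) = zeta_12^32 = exp(-2*I*pi/3)

Explanation: chi_8(4) = zeta_12^(8*4) = zeta_12^32. Since zeta_12^12 = 1, this equals zeta_12^8 = exp(2*pi*i*8/12) = exp(-2*I*pi/3).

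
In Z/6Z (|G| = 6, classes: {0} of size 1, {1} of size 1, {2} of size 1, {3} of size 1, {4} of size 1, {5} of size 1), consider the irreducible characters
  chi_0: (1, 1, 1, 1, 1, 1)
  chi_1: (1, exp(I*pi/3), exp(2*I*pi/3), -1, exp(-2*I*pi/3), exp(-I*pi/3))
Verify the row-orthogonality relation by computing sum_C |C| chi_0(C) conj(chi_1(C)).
Sum = 0; so <chi_0, chi_1> = 0 (distinct irreducibles are orthogonal).

Derivation: Compute term by term over conjugacy classes (|C| * chi_0(C) * conj(chi_1(C))):
  1*(1)*conj(1) + 1*(1)*conj(exp(I*pi/3)) + 1*(1)*conj(exp(2*I*pi/3)) + 1*(1)*conj(-1) + 1*(1)*conj(exp(-2*I*pi/3)) + 1*(1)*conj(exp(-I*pi/3))
  = (1) + (exp(-I*pi/3)) + (exp(-2*I*pi/3)) + (-1) + (exp(2*I*pi/3)) + (exp(I*pi/3))
  = 0.
(Exp terms are combined using exp(i*s)*conj(exp(i*t)) = exp(i*(s-t)), and sums of them are collapsed using the identity that for every m > 1 the m distinct m-th roots of unity sum to 0, e.g. 1 + exp(2*I*pi/3) + exp(-2*I*pi/3) = 0.)
Dividing by |G| = 6 gives 0/6 = 0, matching the row-orthogonality relation <chi_0, chi_1> = [chi_0 = chi_1].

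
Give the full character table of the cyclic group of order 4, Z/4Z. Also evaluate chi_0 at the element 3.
Character table of Z/4Z (irreps indexed chi_0,...,chi_3 with chi_k(m) = zeta_4^(k*m), zeta_4 = exp(2*pi*i/4)):
  irrep \ class  {0} (size 1)  {1} (size 1)  {2} (size 1)  {3} (size 1)
  chi_0          1             1             1             1           
  chi_1          1             I             -1            -I          
  chi_2          1             -1            1             -1          
  chi_3          1             -I            -1            I           

Spot check: chi_0(3) = zeta_4^(0*3) = zeta_4^0 = 1.

Argument: Z/4Z is abelian, so all 4 irreducible complex representations are 1-dimensional. They are given by chi_k(m) = zeta_4^(k*m) for k = 0,...,3. Row orthogonality: sum_m chi_k(m) conj(chi_l(m)) = 4 * [k = l].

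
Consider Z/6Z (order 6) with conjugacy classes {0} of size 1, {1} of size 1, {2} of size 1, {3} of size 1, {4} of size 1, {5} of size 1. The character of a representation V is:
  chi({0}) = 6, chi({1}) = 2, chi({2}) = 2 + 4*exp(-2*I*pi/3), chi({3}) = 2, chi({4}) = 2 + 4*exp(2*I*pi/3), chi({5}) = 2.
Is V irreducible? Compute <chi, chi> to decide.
Not irreducible (reducible): <chi, chi> = 12 > 1.

Reasoning: <chi, chi> = (1/|G|) sum_C |C| * |chi(C)|^2 = (1/6)[1*|6|^2 + 1*|2|^2 + 1*|2 + 4*exp(-2*I*pi/3)|^2 + 1*|2|^2 + 1*|2 + 4*exp(2*I*pi/3)|^2 + 1*|2|^2]
  = (1/6)[(36) + (4) + (12) + (4) + (12) + (4)] = 72/6 = 12.
(Exp terms are combined using exp(i*s)*conj(exp(i*t)) = exp(i*(s-t)), and sums of them are collapsed using the identity that for every m > 1 the m distinct m-th roots of unity sum to 0, e.g. 1 + exp(2*I*pi/3) + exp(-2*I*pi/3) = 0.)
A character is irreducible iff <chi, chi> = 1, so this representation is reducible.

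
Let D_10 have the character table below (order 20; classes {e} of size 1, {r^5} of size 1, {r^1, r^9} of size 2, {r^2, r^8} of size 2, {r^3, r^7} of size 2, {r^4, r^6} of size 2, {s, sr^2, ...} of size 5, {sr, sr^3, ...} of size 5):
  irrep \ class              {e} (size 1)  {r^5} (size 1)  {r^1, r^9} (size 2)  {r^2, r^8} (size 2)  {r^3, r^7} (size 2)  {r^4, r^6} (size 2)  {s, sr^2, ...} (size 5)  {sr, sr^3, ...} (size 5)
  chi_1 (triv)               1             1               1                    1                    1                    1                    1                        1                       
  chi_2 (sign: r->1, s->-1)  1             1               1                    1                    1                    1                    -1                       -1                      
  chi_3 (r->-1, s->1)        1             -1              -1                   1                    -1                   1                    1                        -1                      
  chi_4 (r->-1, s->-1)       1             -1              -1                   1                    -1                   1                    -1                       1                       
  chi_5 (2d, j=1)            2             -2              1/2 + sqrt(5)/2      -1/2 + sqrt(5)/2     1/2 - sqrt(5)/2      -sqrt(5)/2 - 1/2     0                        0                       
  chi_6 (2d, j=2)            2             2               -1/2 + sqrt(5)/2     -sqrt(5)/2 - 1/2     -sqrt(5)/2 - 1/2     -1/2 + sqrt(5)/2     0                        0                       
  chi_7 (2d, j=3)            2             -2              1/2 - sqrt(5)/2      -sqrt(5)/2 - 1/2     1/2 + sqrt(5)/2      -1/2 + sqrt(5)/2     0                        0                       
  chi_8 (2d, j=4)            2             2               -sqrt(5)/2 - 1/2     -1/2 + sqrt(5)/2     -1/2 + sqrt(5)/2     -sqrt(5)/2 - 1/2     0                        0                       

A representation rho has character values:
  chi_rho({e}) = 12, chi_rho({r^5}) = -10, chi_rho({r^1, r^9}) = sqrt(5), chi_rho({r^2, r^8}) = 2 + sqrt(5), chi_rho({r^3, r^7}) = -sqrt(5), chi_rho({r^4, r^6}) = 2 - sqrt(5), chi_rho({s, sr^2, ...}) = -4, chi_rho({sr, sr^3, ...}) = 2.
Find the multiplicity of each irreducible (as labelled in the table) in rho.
Multiplicities: chi_1: 0, chi_2: 1, chi_3: 0, chi_4: 3, chi_5: 3, chi_6: 0, chi_7: 1, chi_8: 0.

Details: Use <chi_rho, chi> = (1/|G|) sum_C |C| * chi_rho(C) * conj(chi(C)) with |G| = 20 for each irreducible chi in the table:
  <chi_rho, chi_1> = (1/20)[1*(12)*conj(1) + 1*(-10)*conj(1) + 2*(sqrt(5))*conj(1) + 2*(2 + sqrt(5))*conj(1) + 2*(-sqrt(5))*conj(1) + 2*(2 - sqrt(5))*conj(1) + 5*(-4)*conj(1) + 5*(2)*conj(1)]
      = (1/20)[(12) + (-10) + (2*sqrt(5)) + (4 + 2*sqrt(5)) + (-2*sqrt(5)) + (4 - 2*sqrt(5)) + (-20) + (10)] = 0/20 = 0
  <chi_rho, chi_2> = (1/20)[1*(12)*conj(1) + 1*(-10)*conj(1) + 2*(sqrt(5))*conj(1) + 2*(2 + sqrt(5))*conj(1) + 2*(-sqrt(5))*conj(1) + 2*(2 - sqrt(5))*conj(1) + 5*(-4)*conj(-1) + 5*(2)*conj(-1)]
      = (1/20)[(12) + (-10) + (2*sqrt(5)) + (4 + 2*sqrt(5)) + (-2*sqrt(5)) + (4 - 2*sqrt(5)) + (20) + (-10)] = 20/20 = 1
  <chi_rho, chi_3> = (1/20)[1*(12)*conj(1) + 1*(-10)*conj(-1) + 2*(sqrt(5))*conj(-1) + 2*(2 + sqrt(5))*conj(1) + 2*(-sqrt(5))*conj(-1) + 2*(2 - sqrt(5))*conj(1) + 5*(-4)*conj(1) + 5*(2)*conj(-1)]
      = (1/20)[(12) + (10) + (-2*sqrt(5)) + (4 + 2*sqrt(5)) + (2*sqrt(5)) + (4 - 2*sqrt(5)) + (-20) + (-10)] = 0/20 = 0
  <chi_rho, chi_4> = (1/20)[1*(12)*conj(1) + 1*(-10)*conj(-1) + 2*(sqrt(5))*conj(-1) + 2*(2 + sqrt(5))*conj(1) + 2*(-sqrt(5))*conj(-1) + 2*(2 - sqrt(5))*conj(1) + 5*(-4)*conj(-1) + 5*(2)*conj(1)]
      = (1/20)[(12) + (10) + (-2*sqrt(5)) + (4 + 2*sqrt(5)) + (2*sqrt(5)) + (4 - 2*sqrt(5)) + (20) + (10)] = 60/20 = 3
  <chi_rho, chi_5> = (1/20)[1*(12)*conj(2) + 1*(-10)*conj(-2) + 2*(sqrt(5))*conj(1/2 + sqrt(5)/2) + 2*(2 + sqrt(5))*conj(-1/2 + sqrt(5)/2) + 2*(-sqrt(5))*conj(1/2 - sqrt(5)/2) + 2*(2 - sqrt(5))*conj(-sqrt(5)/2 - 1/2) + 5*(-4)*conj(0) + 5*(2)*conj(0)]
      = (1/20)[(24) + (20) + (sqrt(5) + 5) + (sqrt(5) + 3) + (5 - sqrt(5)) + (3 - sqrt(5)) + (0) + (0)] = 60/20 = 3
  <chi_rho, chi_6> = (1/20)[1*(12)*conj(2) + 1*(-10)*conj(2) + 2*(sqrt(5))*conj(-1/2 + sqrt(5)/2) + 2*(2 + sqrt(5))*conj(-sqrt(5)/2 - 1/2) + 2*(-sqrt(5))*conj(-sqrt(5)/2 - 1/2) + 2*(2 - sqrt(5))*conj(-1/2 + sqrt(5)/2) + 5*(-4)*conj(0) + 5*(2)*conj(0)]
      = (1/20)[(24) + (-20) + (5 - sqrt(5)) + (-7 - 3*sqrt(5)) + (sqrt(5) + 5) + (-7 + 3*sqrt(5)) + (0) + (0)] = 0/20 = 0
  <chi_rho, chi_7> = (1/20)[1*(12)*conj(2) + 1*(-10)*conj(-2) + 2*(sqrt(5))*conj(1/2 - sqrt(5)/2) + 2*(2 + sqrt(5))*conj(-sqrt(5)/2 - 1/2) + 2*(-sqrt(5))*conj(1/2 + sqrt(5)/2) + 2*(2 - sqrt(5))*conj(-1/2 + sqrt(5)/2) + 5*(-4)*conj(0) + 5*(2)*conj(0)]
      = (1/20)[(24) + (20) + (-5 + sqrt(5)) + (-7 - 3*sqrt(5)) + (-5 - sqrt(5)) + (-7 + 3*sqrt(5)) + (0) + (0)] = 20/20 = 1
  <chi_rho, chi_8> = (1/20)[1*(12)*conj(2) + 1*(-10)*conj(2) + 2*(sqrt(5))*conj(-sqrt(5)/2 - 1/2) + 2*(2 + sqrt(5))*conj(-1/2 + sqrt(5)/2) + 2*(-sqrt(5))*conj(-1/2 + sqrt(5)/2) + 2*(2 - sqrt(5))*conj(-sqrt(5)/2 - 1/2) + 5*(-4)*conj(0) + 5*(2)*conj(0)]
      = (1/20)[(24) + (-20) + (-5 - sqrt(5)) + (sqrt(5) + 3) + (-5 + sqrt(5)) + (3 - sqrt(5)) + (0) + (0)] = 0/20 = 0
Dimension check: dim(rho) = sum (mult * dim) = 0*1 + 1*1 + 0*1 + 3*1 + 3*2 + 0*2 + 1*2 + 0*2 = 12 = chi_rho(e) = 12.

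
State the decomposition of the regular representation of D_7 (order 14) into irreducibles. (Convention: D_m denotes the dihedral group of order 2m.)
Each irreducible V_i of dimension d_i appears with multiplicity d_i, i.e. rho_reg = (direct sum over all irreducibles V_i) d_i V_i. The irreducible dimensions for D_7 are 1, 1, 2, 2, 2: 2 irreducibles of dimension 1, each with multiplicity 1; 3 irreducibles of dimension 2, each with multiplicity 2. Total dimension 2*1*1 + 3*2*2 = 14 = |G|.

Explanation: General theorem: in the regular representation of a finite group G, each irreducible appears with multiplicity equal to its dimension. Check: dim(rho_reg) = sum d_i^2 = 1 + 1 + 4 + 4 + 4 = 14 = |G|.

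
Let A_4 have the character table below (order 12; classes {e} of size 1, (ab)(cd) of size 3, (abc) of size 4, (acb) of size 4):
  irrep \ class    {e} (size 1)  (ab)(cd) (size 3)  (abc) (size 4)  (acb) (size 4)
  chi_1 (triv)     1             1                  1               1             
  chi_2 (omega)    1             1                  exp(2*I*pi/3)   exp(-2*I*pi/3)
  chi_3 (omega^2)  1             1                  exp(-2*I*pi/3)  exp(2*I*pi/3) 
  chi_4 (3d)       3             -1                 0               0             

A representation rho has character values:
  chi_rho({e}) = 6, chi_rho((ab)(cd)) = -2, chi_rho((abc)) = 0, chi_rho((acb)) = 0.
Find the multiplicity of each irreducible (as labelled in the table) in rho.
Multiplicities: chi_1: 0, chi_2: 0, chi_3: 0, chi_4: 2.

Argument: Use <chi_rho, chi> = (1/|G|) sum_C |C| * chi_rho(C) * conj(chi(C)) with |G| = 12 for each irreducible chi in the table:
  <chi_rho, chi_1> = (1/12)[1*(6)*conj(1) + 3*(-2)*conj(1) + 4*(0)*conj(1) + 4*(0)*conj(1)]
      = (1/12)[(6) + (-6) + (0) + (0)] = 0/12 = 0
  <chi_rho, chi_2> = (1/12)[1*(6)*conj(1) + 3*(-2)*conj(1) + 4*(0)*conj(exp(2*I*pi/3)) + 4*(0)*conj(exp(-2*I*pi/3))]
      = (1/12)[(6) + (-6) + (0) + (0)] = 0/12 = 0
  <chi_rho, chi_3> = (1/12)[1*(6)*conj(1) + 3*(-2)*conj(1) + 4*(0)*conj(exp(-2*I*pi/3)) + 4*(0)*conj(exp(2*I*pi/3))]
      = (1/12)[(6) + (-6) + (0) + (0)] = 0/12 = 0
  <chi_rho, chi_4> = (1/12)[1*(6)*conj(3) + 3*(-2)*conj(-1) + 4*(0)*conj(0) + 4*(0)*conj(0)]
      = (1/12)[(18) + (6) + (0) + (0)] = 24/12 = 2
(Exp terms are combined using exp(i*s)*conj(exp(i*t)) = exp(i*(s-t)), and sums of them are collapsed using the identity that for every m > 1 the m distinct m-th roots of unity sum to 0, e.g. 1 + exp(2*I*pi/3) + exp(-2*I*pi/3) = 0.)
Dimension check: dim(rho) = sum (mult * dim) = 0*1 + 0*1 + 0*1 + 2*3 = 6 = chi_rho(e) = 6.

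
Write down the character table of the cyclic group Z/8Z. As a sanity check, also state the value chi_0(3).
Character table of Z/8Z (irreps indexed chi_0,...,chi_7 with chi_k(m) = zeta_8^(k*m), zeta_8 = exp(2*pi*i/8)):
  irrep \ class  {0} (size 1)  {1} (size 1)    {2} (size 1)  {3} (size 1)    {4} (size 1)  {5} (size 1)    {6} (size 1)  {7} (size 1)  
  chi_0          1             1               1             1               1             1               1             1             
  chi_1          1             exp(I*pi/4)     I             exp(3*I*pi/4)   -1            exp(-3*I*pi/4)  -I            exp(-I*pi/4)  
  chi_2          1             I               -1            -I              1             I               -1            -I            
  chi_3          1             exp(3*I*pi/4)   -I            exp(I*pi/4)     -1            exp(-I*pi/4)    I             exp(-3*I*pi/4)
  chi_4          1             -1              1             -1              1             -1              1             -1            
  chi_5          1             exp(-3*I*pi/4)  I             exp(-I*pi/4)    -1            exp(I*pi/4)     -I            exp(3*I*pi/4) 
  chi_6          1             -I              -1            I               1             -I              -1            I             
  chi_7          1             exp(-I*pi/4)    -I            exp(-3*I*pi/4)  -1            exp(3*I*pi/4)   I             exp(I*pi/4)   

Spot check: chi_0(3) = zeta_8^(0*3) = zeta_8^0 = 1.

Why: Z/8Z is abelian, so all 8 irreducible complex representations are 1-dimensional. They are given by chi_k(m) = zeta_8^(k*m) for k = 0,...,7. Row orthogonality: sum_m chi_k(m) conj(chi_l(m)) = 8 * [k = l].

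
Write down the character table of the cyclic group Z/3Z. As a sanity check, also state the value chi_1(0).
Character table of Z/3Z (irreps indexed chi_0,...,chi_2 with chi_k(m) = zeta_3^(k*m), zeta_3 = exp(2*pi*i/3)):
  irrep \ class  {0} (size 1)  {1} (size 1)    {2} (size 1)  
  chi_0          1             1               1             
  chi_1          1             exp(2*I*pi/3)   exp(-2*I*pi/3)
  chi_2          1             exp(-2*I*pi/3)  exp(2*I*pi/3) 

Spot check: chi_1(0) = zeta_3^(1*0) = zeta_3^0 = 1.

Working: Z/3Z is abelian, so all 3 irreducible complex representations are 1-dimensional. They are given by chi_k(m) = zeta_3^(k*m) for k = 0,...,2. Row orthogonality: sum_m chi_k(m) conj(chi_l(m)) = 3 * [k = l].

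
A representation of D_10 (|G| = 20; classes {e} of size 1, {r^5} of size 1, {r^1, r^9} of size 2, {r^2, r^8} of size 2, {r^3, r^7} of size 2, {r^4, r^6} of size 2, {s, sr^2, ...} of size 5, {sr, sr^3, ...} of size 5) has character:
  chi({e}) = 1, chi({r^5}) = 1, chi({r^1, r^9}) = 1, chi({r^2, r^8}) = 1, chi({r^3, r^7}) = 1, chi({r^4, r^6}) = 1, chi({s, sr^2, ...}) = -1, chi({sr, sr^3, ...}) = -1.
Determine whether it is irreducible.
Irreducible: <chi, chi> = 1.

Proof sketch: <chi, chi> = (1/|G|) sum_C |C| * |chi(C)|^2 = (1/20)[1*|1|^2 + 1*|1|^2 + 2*|1|^2 + 2*|1|^2 + 2*|1|^2 + 2*|1|^2 + 5*|-1|^2 + 5*|-1|^2]
  = (1/20)[(1) + (1) + (2) + (2) + (2) + (2) + (5) + (5)] = 20/20 = 1.
A character is irreducible iff <chi, chi> = 1, so this representation is irreducible.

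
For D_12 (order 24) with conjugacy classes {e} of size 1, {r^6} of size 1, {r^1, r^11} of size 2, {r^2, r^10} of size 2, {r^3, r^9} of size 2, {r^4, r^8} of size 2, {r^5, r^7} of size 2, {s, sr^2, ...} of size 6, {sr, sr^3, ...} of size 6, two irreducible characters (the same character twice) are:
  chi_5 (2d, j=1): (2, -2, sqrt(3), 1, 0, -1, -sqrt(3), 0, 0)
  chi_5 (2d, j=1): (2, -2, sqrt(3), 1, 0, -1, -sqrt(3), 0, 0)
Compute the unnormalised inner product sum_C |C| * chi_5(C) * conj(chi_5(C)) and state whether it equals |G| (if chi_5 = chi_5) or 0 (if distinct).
Sum = 24 = |G| = 24; so <chi_5, chi_5> = 1 (norm-1 confirms irreducibility).

Derivation: Compute term by term over conjugacy classes (|C| * chi_5(C) * conj(chi_5(C))):
  1*(2)*conj(2) + 1*(-2)*conj(-2) + 2*(sqrt(3))*conj(sqrt(3)) + 2*(1)*conj(1) + 2*(0)*conj(0) + 2*(-1)*conj(-1) + 2*(-sqrt(3))*conj(-sqrt(3)) + 6*(0)*conj(0) + 6*(0)*conj(0)
  = (4) + (4) + (6) + (2) + (0) + (2) + (6) + (0) + (0)
  = 24.
Dividing by |G| = 24 gives 24/24 = 1, matching the row-orthogonality relation <chi_5, chi_5> = [chi_5 = chi_5].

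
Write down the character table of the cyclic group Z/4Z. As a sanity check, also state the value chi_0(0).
Character table of Z/4Z (irreps indexed chi_0,...,chi_3 with chi_k(m) = zeta_4^(k*m), zeta_4 = exp(2*pi*i/4)):
  irrep \ class  {0} (size 1)  {1} (size 1)  {2} (size 1)  {3} (size 1)
  chi_0          1             1             1             1           
  chi_1          1             I             -1            -I          
  chi_2          1             -1            1             -1          
  chi_3          1             -I            -1            I           

Spot check: chi_0(0) = zeta_4^(0*0) = zeta_4^0 = 1.

Z/4Z is abelian, so all 4 irreducible complex representations are 1-dimensional. They are given by chi_k(m) = zeta_4^(k*m) for k = 0,...,3. Row orthogonality: sum_m chi_k(m) conj(chi_l(m)) = 4 * [k = l].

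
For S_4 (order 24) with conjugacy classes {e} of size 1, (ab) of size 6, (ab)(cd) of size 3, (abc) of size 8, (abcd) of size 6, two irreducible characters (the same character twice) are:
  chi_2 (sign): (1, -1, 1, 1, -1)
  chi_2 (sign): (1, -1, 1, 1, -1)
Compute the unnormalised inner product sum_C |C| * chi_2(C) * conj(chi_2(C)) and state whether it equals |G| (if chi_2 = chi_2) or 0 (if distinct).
Sum = 24 = |G| = 24; so <chi_2, chi_2> = 1 (norm-1 confirms irreducibility).

Derivation: Compute term by term over conjugacy classes (|C| * chi_2(C) * conj(chi_2(C))):
  1*(1)*conj(1) + 6*(-1)*conj(-1) + 3*(1)*conj(1) + 8*(1)*conj(1) + 6*(-1)*conj(-1)
  = (1) + (6) + (3) + (8) + (6)
  = 24.
Dividing by |G| = 24 gives 24/24 = 1, matching the row-orthogonality relation <chi_2, chi_2> = [chi_2 = chi_2].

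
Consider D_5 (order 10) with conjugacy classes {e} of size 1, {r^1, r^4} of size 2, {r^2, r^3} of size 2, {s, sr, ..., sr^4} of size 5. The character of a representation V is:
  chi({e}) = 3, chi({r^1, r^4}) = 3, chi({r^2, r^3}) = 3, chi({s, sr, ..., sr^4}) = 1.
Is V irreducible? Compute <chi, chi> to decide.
Not irreducible (reducible): <chi, chi> = 5 > 1.

Argument: <chi, chi> = (1/|G|) sum_C |C| * |chi(C)|^2 = (1/10)[1*|3|^2 + 2*|3|^2 + 2*|3|^2 + 5*|1|^2]
  = (1/10)[(9) + (18) + (18) + (5)] = 50/10 = 5.
A character is irreducible iff <chi, chi> = 1, so this representation is reducible.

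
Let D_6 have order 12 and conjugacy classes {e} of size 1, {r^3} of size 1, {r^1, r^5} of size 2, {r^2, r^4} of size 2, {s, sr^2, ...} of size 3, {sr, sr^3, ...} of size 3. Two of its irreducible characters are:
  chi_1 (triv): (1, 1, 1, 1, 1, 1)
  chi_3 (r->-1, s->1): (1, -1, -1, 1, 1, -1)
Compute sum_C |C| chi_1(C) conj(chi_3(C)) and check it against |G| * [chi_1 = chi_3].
Sum = 0; so <chi_1, chi_3> = 0 (distinct irreducibles are orthogonal).

Details: Compute term by term over conjugacy classes (|C| * chi_1(C) * conj(chi_3(C))):
  1*(1)*conj(1) + 1*(1)*conj(-1) + 2*(1)*conj(-1) + 2*(1)*conj(1) + 3*(1)*conj(1) + 3*(1)*conj(-1)
  = (1) + (-1) + (-2) + (2) + (3) + (-3)
  = 0.
Dividing by |G| = 12 gives 0/12 = 0, matching the row-orthogonality relation <chi_1, chi_3> = [chi_1 = chi_3].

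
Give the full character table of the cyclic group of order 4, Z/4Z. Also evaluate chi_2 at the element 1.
Character table of Z/4Z (irreps indexed chi_0,...,chi_3 with chi_k(m) = zeta_4^(k*m), zeta_4 = exp(2*pi*i/4)):
  irrep \ class  {0} (size 1)  {1} (size 1)  {2} (size 1)  {3} (size 1)
  chi_0          1             1             1             1           
  chi_1          1             I             -1            -I          
  chi_2          1             -1            1             -1          
  chi_3          1             -I            -1            I           

Spot check: chi_2(1) = zeta_4^(2*1) = zeta_4^2 = -1.

Why: Z/4Z is abelian, so all 4 irreducible complex representations are 1-dimensional. They are given by chi_k(m) = zeta_4^(k*m) for k = 0,...,3. Row orthogonality: sum_m chi_k(m) conj(chi_l(m)) = 4 * [k = l].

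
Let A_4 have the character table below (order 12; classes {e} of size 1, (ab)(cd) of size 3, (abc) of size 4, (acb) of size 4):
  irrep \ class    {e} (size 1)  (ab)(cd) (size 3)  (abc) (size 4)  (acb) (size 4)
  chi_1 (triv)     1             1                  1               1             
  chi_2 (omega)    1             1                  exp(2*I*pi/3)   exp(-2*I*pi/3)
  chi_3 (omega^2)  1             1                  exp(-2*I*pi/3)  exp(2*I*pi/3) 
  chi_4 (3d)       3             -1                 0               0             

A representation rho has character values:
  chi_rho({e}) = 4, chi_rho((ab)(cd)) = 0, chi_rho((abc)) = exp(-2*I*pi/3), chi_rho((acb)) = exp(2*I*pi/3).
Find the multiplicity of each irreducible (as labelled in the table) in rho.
Multiplicities: chi_1: 0, chi_2: 0, chi_3: 1, chi_4: 1.

Argument: Use <chi_rho, chi> = (1/|G|) sum_C |C| * chi_rho(C) * conj(chi(C)) with |G| = 12 for each irreducible chi in the table:
  <chi_rho, chi_1> = (1/12)[1*(4)*conj(1) + 3*(0)*conj(1) + 4*(exp(-2*I*pi/3))*conj(1) + 4*(exp(2*I*pi/3))*conj(1)]
      = (1/12)[(4) + (0) + (4*exp(-2*I*pi/3)) + (4*exp(2*I*pi/3))] = 0/12 = 0
  <chi_rho, chi_2> = (1/12)[1*(4)*conj(1) + 3*(0)*conj(1) + 4*(exp(-2*I*pi/3))*conj(exp(2*I*pi/3)) + 4*(exp(2*I*pi/3))*conj(exp(-2*I*pi/3))]
      = (1/12)[(4) + (0) + (4*exp(2*I*pi/3)) + (4*exp(-2*I*pi/3))] = 0/12 = 0
  <chi_rho, chi_3> = (1/12)[1*(4)*conj(1) + 3*(0)*conj(1) + 4*(exp(-2*I*pi/3))*conj(exp(-2*I*pi/3)) + 4*(exp(2*I*pi/3))*conj(exp(2*I*pi/3))]
      = (1/12)[(4) + (0) + (4) + (4)] = 12/12 = 1
  <chi_rho, chi_4> = (1/12)[1*(4)*conj(3) + 3*(0)*conj(-1) + 4*(exp(-2*I*pi/3))*conj(0) + 4*(exp(2*I*pi/3))*conj(0)]
      = (1/12)[(12) + (0) + (0) + (0)] = 12/12 = 1
(Exp terms are combined using exp(i*s)*conj(exp(i*t)) = exp(i*(s-t)), and sums of them are collapsed using the identity that for every m > 1 the m distinct m-th roots of unity sum to 0, e.g. 1 + exp(2*I*pi/3) + exp(-2*I*pi/3) = 0.)
Dimension check: dim(rho) = sum (mult * dim) = 0*1 + 0*1 + 1*1 + 1*3 = 4 = chi_rho(e) = 4.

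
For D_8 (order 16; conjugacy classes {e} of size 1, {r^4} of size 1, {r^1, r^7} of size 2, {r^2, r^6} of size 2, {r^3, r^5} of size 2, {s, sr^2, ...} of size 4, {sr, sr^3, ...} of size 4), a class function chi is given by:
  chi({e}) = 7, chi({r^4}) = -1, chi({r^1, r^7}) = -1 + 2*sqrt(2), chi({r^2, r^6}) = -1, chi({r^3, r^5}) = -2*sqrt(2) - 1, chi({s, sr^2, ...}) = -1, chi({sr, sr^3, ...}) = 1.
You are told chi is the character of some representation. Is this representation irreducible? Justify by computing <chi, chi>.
Not irreducible (reducible): <chi, chi> = 6 > 1.

<chi, chi> = (1/|G|) sum_C |C| * |chi(C)|^2 = (1/16)[1*|7|^2 + 1*|-1|^2 + 2*|-1 + 2*sqrt(2)|^2 + 2*|-1|^2 + 2*|-2*sqrt(2) - 1|^2 + 4*|-1|^2 + 4*|1|^2]
  = (1/16)[(49) + (1) + (18 - 8*sqrt(2)) + (2) + (8*sqrt(2) + 18) + (4) + (4)] = 96/16 = 6.
A character is irreducible iff <chi, chi> = 1, so this representation is reducible.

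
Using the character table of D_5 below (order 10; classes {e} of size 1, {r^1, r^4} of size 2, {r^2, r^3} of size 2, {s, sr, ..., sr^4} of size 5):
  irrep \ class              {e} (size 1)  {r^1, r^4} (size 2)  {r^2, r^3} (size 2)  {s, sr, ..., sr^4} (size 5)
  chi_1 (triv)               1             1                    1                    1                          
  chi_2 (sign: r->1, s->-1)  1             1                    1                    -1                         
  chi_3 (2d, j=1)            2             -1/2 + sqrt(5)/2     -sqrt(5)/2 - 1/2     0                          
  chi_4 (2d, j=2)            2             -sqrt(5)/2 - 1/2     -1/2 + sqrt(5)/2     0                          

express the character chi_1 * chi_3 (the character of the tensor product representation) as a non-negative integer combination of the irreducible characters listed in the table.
chi_1 tensor chi_3 = chi_3 (all other irreducibles have multiplicity 0).

Why: The character of a tensor product is the pointwise product (chi_1 * chi_3)(C) = chi_1(C) * chi_3(C):
  {e}: (1)*(2), {r^1, r^4}: (1)*(-1/2 + sqrt(5)/2), {r^2, r^3}: (1)*(-sqrt(5)/2 - 1/2), {s, sr, ..., sr^4}: (1)*(0)
so (chi_1 * chi_3) takes values
  {e} -> 2, {r^1, r^4} -> -1/2 + sqrt(5)/2, {r^2, r^3} -> -sqrt(5)/2 - 1/2, {s, sr, ..., sr^4} -> 0.
Now take the inner product of this character with each irreducible chi from the table, <chi_1*chi_3, chi> = (1/10) sum_C |C| (chi_1*chi_3)(C) conj(chi(C)):
  <chi_1*chi_3, chi_1> = (1/10)[1*(2)*conj(1) + 2*(-1/2 + sqrt(5)/2)*conj(1) + 2*(-sqrt(5)/2 - 1/2)*conj(1) + 5*(0)*conj(1)]
      = (1/10)[(2) + (-1 + sqrt(5)) + (-sqrt(5) - 1) + (0)] = 0/10 = 0
  <chi_1*chi_3, chi_2> = (1/10)[1*(2)*conj(1) + 2*(-1/2 + sqrt(5)/2)*conj(1) + 2*(-sqrt(5)/2 - 1/2)*conj(1) + 5*(0)*conj(-1)]
      = (1/10)[(2) + (-1 + sqrt(5)) + (-sqrt(5) - 1) + (0)] = 0/10 = 0
  <chi_1*chi_3, chi_3> = (1/10)[1*(2)*conj(2) + 2*(-1/2 + sqrt(5)/2)*conj(-1/2 + sqrt(5)/2) + 2*(-sqrt(5)/2 - 1/2)*conj(-sqrt(5)/2 - 1/2) + 5*(0)*conj(0)]
      = (1/10)[(4) + (3 - sqrt(5)) + (sqrt(5) + 3) + (0)] = 10/10 = 1
  <chi_1*chi_3, chi_4> = (1/10)[1*(2)*conj(2) + 2*(-1/2 + sqrt(5)/2)*conj(-sqrt(5)/2 - 1/2) + 2*(-sqrt(5)/2 - 1/2)*conj(-1/2 + sqrt(5)/2) + 5*(0)*conj(0)]
      = (1/10)[(4) + (-2) + (-2) + (0)] = 0/10 = 0
Hence the multiplicities are chi_3: 1. Dimension check: dim(chi_1)*dim(chi_3) = 1*2 = 2 and sum (mult * dim) = 1*2 = 2.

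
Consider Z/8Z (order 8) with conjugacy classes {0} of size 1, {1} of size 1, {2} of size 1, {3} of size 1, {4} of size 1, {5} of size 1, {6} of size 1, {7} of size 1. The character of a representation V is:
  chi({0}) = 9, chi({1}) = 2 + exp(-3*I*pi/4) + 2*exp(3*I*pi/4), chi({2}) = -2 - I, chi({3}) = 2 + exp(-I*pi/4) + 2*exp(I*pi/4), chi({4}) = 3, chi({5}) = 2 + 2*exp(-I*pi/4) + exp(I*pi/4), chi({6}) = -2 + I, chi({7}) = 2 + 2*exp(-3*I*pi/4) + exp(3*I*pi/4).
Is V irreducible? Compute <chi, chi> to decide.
Not irreducible (reducible): <chi, chi> = 17 > 1.

<chi, chi> = (1/|G|) sum_C |C| * |chi(C)|^2 = (1/8)[1*|9|^2 + 1*|2 + exp(-3*I*pi/4) + 2*exp(3*I*pi/4)|^2 + 1*|-2 - I|^2 + 1*|2 + exp(-I*pi/4) + 2*exp(I*pi/4)|^2 + 1*|3|^2 + 1*|2 + 2*exp(-I*pi/4) + exp(I*pi/4)|^2 + 1*|-2 + I|^2 + 1*|2 + 2*exp(-3*I*pi/4) + exp(3*I*pi/4)|^2]
  = (1/8)[(81) + (9 + 6*exp(-3*I*pi/4) + 6*exp(3*I*pi/4)) + (5) + (9 + 6*exp(-I*pi/4) + 6*exp(I*pi/4)) + (9) + (9 + 6*exp(-I*pi/4) + 6*exp(I*pi/4)) + (5) + (9 + 6*exp(-3*I*pi/4) + 6*exp(3*I*pi/4))] = 136/8 = 17.
(Exp terms are combined using exp(i*s)*conj(exp(i*t)) = exp(i*(s-t)), and sums of them are collapsed using the identity that for every m > 1 the m distinct m-th roots of unity sum to 0, e.g. 1 + exp(2*I*pi/3) + exp(-2*I*pi/3) = 0.)
A character is irreducible iff <chi, chi> = 1, so this representation is reducible.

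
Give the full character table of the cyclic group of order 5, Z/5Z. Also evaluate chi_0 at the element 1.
Character table of Z/5Z (irreps indexed chi_0,...,chi_4 with chi_k(m) = zeta_5^(k*m), zeta_5 = exp(2*pi*i/5)):
  irrep \ class  {0} (size 1)  {1} (size 1)    {2} (size 1)    {3} (size 1)    {4} (size 1)  
  chi_0          1             1               1               1               1             
  chi_1          1             exp(2*I*pi/5)   exp(4*I*pi/5)   exp(-4*I*pi/5)  exp(-2*I*pi/5)
  chi_2          1             exp(4*I*pi/5)   exp(-2*I*pi/5)  exp(2*I*pi/5)   exp(-4*I*pi/5)
  chi_3          1             exp(-4*I*pi/5)  exp(2*I*pi/5)   exp(-2*I*pi/5)  exp(4*I*pi/5) 
  chi_4          1             exp(-2*I*pi/5)  exp(-4*I*pi/5)  exp(4*I*pi/5)   exp(2*I*pi/5) 

Spot check: chi_0(1) = zeta_5^(0*1) = zeta_5^0 = 1.

Derivation: Z/5Z is abelian, so all 5 irreducible complex representations are 1-dimensional. They are given by chi_k(m) = zeta_5^(k*m) for k = 0,...,4. Row orthogonality: sum_m chi_k(m) conj(chi_l(m)) = 5 * [k = l].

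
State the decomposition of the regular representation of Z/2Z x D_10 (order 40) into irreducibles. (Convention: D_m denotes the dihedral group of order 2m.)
Each irreducible V_i of dimension d_i appears with multiplicity d_i, i.e. rho_reg = (direct sum over all irreducibles V_i) d_i V_i. The irreducible dimensions for Z/2Z x D_10 are 1, 1, 1, 1, 1, 1, 1, 1, 2, 2, 2, 2, 2, 2, 2, 2: 8 irreducibles of dimension 1, each with multiplicity 1; 8 irreducibles of dimension 2, each with multiplicity 2. Total dimension 8*1*1 + 8*2*2 = 40 = |G|.

Details: General theorem: in the regular representation of a finite group G, each irreducible appears with multiplicity equal to its dimension. Check: dim(rho_reg) = sum d_i^2 = 1 + 1 + 1 + 1 + 1 + 1 + 1 + 1 + 4 + 4 + 4 + 4 + 4 + 4 + 4 + 4 = 40 = |G|.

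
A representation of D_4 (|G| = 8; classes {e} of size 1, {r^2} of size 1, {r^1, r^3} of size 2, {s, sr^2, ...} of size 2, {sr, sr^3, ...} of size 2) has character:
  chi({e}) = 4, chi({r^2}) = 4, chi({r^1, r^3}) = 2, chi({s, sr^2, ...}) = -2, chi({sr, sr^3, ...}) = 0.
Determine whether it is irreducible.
Not irreducible (reducible): <chi, chi> = 6 > 1.

Working: <chi, chi> = (1/|G|) sum_C |C| * |chi(C)|^2 = (1/8)[1*|4|^2 + 1*|4|^2 + 2*|2|^2 + 2*|-2|^2 + 2*|0|^2]
  = (1/8)[(16) + (16) + (8) + (8) + (0)] = 48/8 = 6.
A character is irreducible iff <chi, chi> = 1, so this representation is reducible.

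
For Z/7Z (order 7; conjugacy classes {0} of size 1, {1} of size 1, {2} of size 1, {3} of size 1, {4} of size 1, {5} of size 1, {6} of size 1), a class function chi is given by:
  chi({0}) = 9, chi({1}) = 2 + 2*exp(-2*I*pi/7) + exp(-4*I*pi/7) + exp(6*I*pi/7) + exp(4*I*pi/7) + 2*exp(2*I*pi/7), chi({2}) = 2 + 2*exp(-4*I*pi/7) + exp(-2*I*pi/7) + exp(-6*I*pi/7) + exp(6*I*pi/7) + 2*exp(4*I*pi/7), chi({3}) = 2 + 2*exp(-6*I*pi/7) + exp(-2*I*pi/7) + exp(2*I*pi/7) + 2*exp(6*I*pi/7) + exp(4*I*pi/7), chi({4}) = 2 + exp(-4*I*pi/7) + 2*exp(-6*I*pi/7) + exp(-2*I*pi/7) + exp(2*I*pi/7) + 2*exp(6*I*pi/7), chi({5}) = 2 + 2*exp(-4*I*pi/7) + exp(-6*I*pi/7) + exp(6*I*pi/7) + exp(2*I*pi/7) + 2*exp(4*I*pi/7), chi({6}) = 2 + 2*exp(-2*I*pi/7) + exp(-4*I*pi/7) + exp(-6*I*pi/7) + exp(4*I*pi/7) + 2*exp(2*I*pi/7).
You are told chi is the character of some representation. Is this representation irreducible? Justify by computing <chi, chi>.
Not irreducible (reducible): <chi, chi> = 15 > 1.

Reasoning: <chi, chi> = (1/|G|) sum_C |C| * |chi(C)|^2 = (1/7)[1*|9|^2 + 1*|2 + 2*exp(-2*I*pi/7) + exp(-4*I*pi/7) + exp(6*I*pi/7) + exp(4*I*pi/7) + 2*exp(2*I*pi/7)|^2 + 1*|2 + 2*exp(-4*I*pi/7) + exp(-2*I*pi/7) + exp(-6*I*pi/7) + exp(6*I*pi/7) + 2*exp(4*I*pi/7)|^2 + 1*|2 + 2*exp(-6*I*pi/7) + exp(-2*I*pi/7) + exp(2*I*pi/7) + 2*exp(6*I*pi/7) + exp(4*I*pi/7)|^2 + 1*|2 + exp(-4*I*pi/7) + 2*exp(-6*I*pi/7) + exp(-2*I*pi/7) + exp(2*I*pi/7) + 2*exp(6*I*pi/7)|^2 + 1*|2 + 2*exp(-4*I*pi/7) + exp(-6*I*pi/7) + exp(6*I*pi/7) + exp(2*I*pi/7) + 2*exp(4*I*pi/7)|^2 + 1*|2 + 2*exp(-2*I*pi/7) + exp(-4*I*pi/7) + exp(-6*I*pi/7) + exp(4*I*pi/7) + 2*exp(2*I*pi/7)|^2]
  = (1/7)[(81) + (15 + 11*exp(-4*I*pi/7) + 13*exp(-2*I*pi/7) + 9*exp(-6*I*pi/7) + 9*exp(6*I*pi/7) + 13*exp(2*I*pi/7) + 11*exp(4*I*pi/7)) + (15 + 13*exp(-4*I*pi/7) + 9*exp(-2*I*pi/7) + 11*exp(-6*I*pi/7) + 11*exp(6*I*pi/7) + 9*exp(2*I*pi/7) + 13*exp(4*I*pi/7)) + (15 + 9*exp(-4*I*pi/7) + 11*exp(-2*I*pi/7) + 13*exp(-6*I*pi/7) + 13*exp(6*I*pi/7) + 11*exp(2*I*pi/7) + 9*exp(4*I*pi/7)) + (15 + 9*exp(-4*I*pi/7) + 11*exp(-2*I*pi/7) + 13*exp(-6*I*pi/7) + 13*exp(6*I*pi/7) + 11*exp(2*I*pi/7) + 9*exp(4*I*pi/7)) + (15 + 13*exp(-4*I*pi/7) + 9*exp(-2*I*pi/7) + 11*exp(-6*I*pi/7) + 11*exp(6*I*pi/7) + 9*exp(2*I*pi/7) + 13*exp(4*I*pi/7)) + (15 + 11*exp(-4*I*pi/7) + 13*exp(-2*I*pi/7) + 9*exp(-6*I*pi/7) + 9*exp(6*I*pi/7) + 13*exp(2*I*pi/7) + 11*exp(4*I*pi/7))] = 105/7 = 15.
(Exp terms are combined using exp(i*s)*conj(exp(i*t)) = exp(i*(s-t)), and sums of them are collapsed using the identity that for every m > 1 the m distinct m-th roots of unity sum to 0, e.g. 1 + exp(2*I*pi/3) + exp(-2*I*pi/3) = 0.)
A character is irreducible iff <chi, chi> = 1, so this representation is reducible.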